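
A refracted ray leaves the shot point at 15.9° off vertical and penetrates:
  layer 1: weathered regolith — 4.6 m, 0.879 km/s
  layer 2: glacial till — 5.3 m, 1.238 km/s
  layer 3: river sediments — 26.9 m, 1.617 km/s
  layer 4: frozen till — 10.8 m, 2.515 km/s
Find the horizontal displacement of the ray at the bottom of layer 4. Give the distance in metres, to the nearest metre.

33 m

Ray parameter p = sin 15.9° / 0.879 km/s = 3.1167e-01 s/km.
Layer 1: θ = 15.90°; offset = 4.6·tan 15.90° = 1.310 m.
Layer 2: sin θ = p·1.238 = 0.3858 → θ = 22.70°; offset = 5.3·tan 22.70° = 2.217 m.
Layer 3: sin θ = p·1.617 = 0.5040 → θ = 30.26°; offset = 26.9·tan 30.26° = 15.696 m.
Layer 4: sin θ = p·2.515 = 0.7839 → θ = 51.61°; offset = 10.8·tan 51.61° = 13.633 m.
Summing the layer offsets gives 32.856 m.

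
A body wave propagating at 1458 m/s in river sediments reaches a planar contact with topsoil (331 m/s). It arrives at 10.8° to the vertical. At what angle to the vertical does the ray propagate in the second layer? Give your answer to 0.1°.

2.4°

Snell's law: sin θ₂ = (V₂/V₁)·sin θ₁ = (331/1458)·sin 10.8° = 0.0425.
θ₂ = arcsin 0.0425 = 2.44° from the normal.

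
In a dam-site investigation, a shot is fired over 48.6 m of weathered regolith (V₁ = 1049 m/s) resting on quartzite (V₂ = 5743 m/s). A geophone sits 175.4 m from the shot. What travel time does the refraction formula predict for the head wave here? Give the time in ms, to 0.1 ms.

121.6 ms

t = x/V₂ + 2h·√(V₂²−V₁²)/(V₁V₂).
√(V₂²−V₁²) = √(5743²−1049²) = 5646.4 m/s; delay term = 2·48.6·5646.4/(1049·5743) = 0.09110 s.
t = 175.4/5743 + 0.09110 = 0.12164 s.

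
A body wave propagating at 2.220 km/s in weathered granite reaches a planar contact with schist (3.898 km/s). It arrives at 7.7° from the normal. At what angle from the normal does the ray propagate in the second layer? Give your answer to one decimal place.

13.6°

sin θ₁/V₁ = sin θ₂/V₂ ⇒ sin θ₂ = 3.898·sin 7.7°/2.220 = 3.898·0.1340/2.220 = 0.2353.
θ₂ = arcsin 0.2353 = 13.61° from the normal.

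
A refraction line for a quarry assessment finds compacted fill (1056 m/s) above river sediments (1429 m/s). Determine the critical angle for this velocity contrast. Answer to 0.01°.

47.64°

Critical incidence: sin θ_c = V₁/V₂ = 1056/1429 = 0.7390.
θ_c = arcsin 0.7390 = 47.64°.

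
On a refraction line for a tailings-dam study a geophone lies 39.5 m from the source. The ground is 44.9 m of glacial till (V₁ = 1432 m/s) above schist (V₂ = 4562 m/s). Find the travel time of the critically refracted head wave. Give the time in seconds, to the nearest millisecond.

0.068 s

θ_c = arcsin(V₁/V₂) = arcsin(1432/4562) = 18.29°, cos θ_c = 0.9495.
Intercept time tᵢ = 2h cos θ_c / V₁ = 2·44.9·0.9495/1432 = 0.05954 s.
t = x/V₂ + tᵢ = 39.5/4562 + 0.05954 = 0.06820 s.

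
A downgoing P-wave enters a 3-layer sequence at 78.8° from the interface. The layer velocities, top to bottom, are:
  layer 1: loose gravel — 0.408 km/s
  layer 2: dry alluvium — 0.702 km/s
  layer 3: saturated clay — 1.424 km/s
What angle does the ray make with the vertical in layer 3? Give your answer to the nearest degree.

43°

From the normal: θ₁ = 90° − 78.8° = 11.2°.
Ray parameter p = sin 11.2° / 0.408 = 4.7606e-01 s/km.
sin θ_3 = p·V_3 = 4.7606e-01 × 1.424 = 0.6779.
θ_3 = arcsin 0.6779 = 42.68°.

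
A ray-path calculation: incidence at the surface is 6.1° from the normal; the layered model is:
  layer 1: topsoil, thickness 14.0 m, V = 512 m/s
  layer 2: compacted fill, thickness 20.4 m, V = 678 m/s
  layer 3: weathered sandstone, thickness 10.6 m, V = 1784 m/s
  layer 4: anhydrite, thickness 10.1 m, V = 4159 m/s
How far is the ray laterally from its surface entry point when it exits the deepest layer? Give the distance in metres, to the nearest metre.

Apply Snell's law at each interface; in layer i the horizontal offset is hᵢ·tan θᵢ.
Layer 1: θ = 6.10°; offset = 14.0·tan 6.10° = 1.496 m.
Layer 2: sin θ = 678·sin 6.1°/512 = 0.1407, θ = 8.09°; offset = 20.4·tan 8.09° = 2.899 m.
Layer 3: sin θ = 1784·sin 6.1°/512 = 0.3703, θ = 21.73°; offset = 10.6·tan 21.73° = 4.225 m.
Layer 4: sin θ = 4159·sin 6.1°/512 = 0.8632, θ = 59.68°; offset = 10.1·tan 59.68° = 17.268 m.
Σ offsets = 25.889 m.

26 m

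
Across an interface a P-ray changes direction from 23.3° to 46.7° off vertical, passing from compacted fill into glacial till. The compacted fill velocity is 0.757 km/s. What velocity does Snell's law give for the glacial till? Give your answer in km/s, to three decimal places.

Snell's law: sin 23.3°/V₁ = sin 46.7°/V₂.
V₂ = V₁·sin 46.7°/sin 23.3° = 0.757 × 1.8399 = 1.393 km/s.

1.393 km/s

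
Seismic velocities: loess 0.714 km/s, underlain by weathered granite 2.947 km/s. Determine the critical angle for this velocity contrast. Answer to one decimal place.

Critical incidence: sin θ_c = V₁/V₂ = 0.714/2.947 = 0.2423.
θ_c = arcsin 0.2423 = 14.02°.

14.0°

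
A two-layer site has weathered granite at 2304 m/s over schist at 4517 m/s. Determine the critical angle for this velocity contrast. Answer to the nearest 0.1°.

Critical incidence: sin θ_c = V₁/V₂ = 2304/4517 = 0.5101.
θ_c = arcsin 0.5101 = 30.67°.

30.7°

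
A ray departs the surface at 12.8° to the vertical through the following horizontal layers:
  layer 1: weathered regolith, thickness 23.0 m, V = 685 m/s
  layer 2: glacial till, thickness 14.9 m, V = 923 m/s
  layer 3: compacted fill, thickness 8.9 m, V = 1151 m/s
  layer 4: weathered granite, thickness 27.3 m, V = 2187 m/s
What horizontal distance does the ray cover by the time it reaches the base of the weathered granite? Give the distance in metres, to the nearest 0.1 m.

Apply Snell's law at each interface; in layer i the horizontal offset is hᵢ·tan θᵢ.
Layer 1: θ = 12.80°; offset = 23.0·tan 12.80° = 5.225 m.
Layer 2: sin θ = 923·sin 12.8°/685 = 0.2985, θ = 17.37°; offset = 14.9·tan 17.37° = 4.661 m.
Layer 3: sin θ = 1151·sin 12.8°/685 = 0.3723, θ = 21.86°; offset = 8.9·tan 21.86° = 3.570 m.
Layer 4: sin θ = 2187·sin 12.8°/685 = 0.7073, θ = 45.02°; offset = 27.3·tan 45.02° = 27.318 m.
Summing the layer offsets gives 40.774 m.

40.8 m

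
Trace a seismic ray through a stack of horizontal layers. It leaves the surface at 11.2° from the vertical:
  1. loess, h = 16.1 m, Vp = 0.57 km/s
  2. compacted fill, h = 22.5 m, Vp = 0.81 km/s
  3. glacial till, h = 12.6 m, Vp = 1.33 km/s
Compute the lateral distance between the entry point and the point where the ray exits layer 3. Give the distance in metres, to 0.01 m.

p = sin θ₁/V₁ = sin 11.2°/0.57 = 3.4076e-01 s/km is conserved through the stack.
Layer 1: θ = 11.20°; offset = 16.1·tan 11.20° = 3.1879 m.
Layer 2: sin θ = p·0.81 = 0.2760 → θ = 16.02°; offset = 22.5·tan 16.02° = 6.4614 m.
Layer 3: sin θ = p·1.33 = 0.4532 → θ = 26.95°; offset = 12.6·tan 26.95° = 6.4062 m.
Total horizontal offset = 16.0555 m.

16.06 m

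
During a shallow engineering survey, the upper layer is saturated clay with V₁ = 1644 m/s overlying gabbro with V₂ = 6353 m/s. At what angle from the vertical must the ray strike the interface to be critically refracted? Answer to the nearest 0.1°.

At critical incidence the refracted ray runs along the interface (θ₂ = 90°), so sin θ_c = V₁/V₂.
θ_c = arcsin(1644/6353) = arcsin 0.2588 = 15.00°.

15.0°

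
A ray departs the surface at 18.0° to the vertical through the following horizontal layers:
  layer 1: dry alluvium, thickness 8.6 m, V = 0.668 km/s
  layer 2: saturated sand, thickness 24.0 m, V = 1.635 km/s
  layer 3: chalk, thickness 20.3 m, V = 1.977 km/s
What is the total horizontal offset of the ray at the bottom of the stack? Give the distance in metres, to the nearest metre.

76 m

Ray parameter p = sin 18.0° / 0.668 km/s = 4.6260e-01 s/km.
Layer 1: θ = 18.00°; offset = 8.6·tan 18.00° = 2.794 m.
Layer 2: sin θ = p·1.635 = 0.7564 → θ = 49.14°; offset = 24.0·tan 49.14° = 27.749 m.
Layer 3: sin θ = p·1.977 = 0.9146 → θ = 66.14°; offset = 20.3·tan 66.14° = 45.903 m.
Σ offsets = 76.447 m.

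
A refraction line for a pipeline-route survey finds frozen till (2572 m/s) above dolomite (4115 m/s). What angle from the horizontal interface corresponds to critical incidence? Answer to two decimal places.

51.32°

Critical incidence: sin θ_c = V₁/V₂ = 2572/4115 = 0.6250.
θ_c = arcsin 0.6250 = 38.68°.
Measured from the interface: 90° − 38.68° = 51.32°.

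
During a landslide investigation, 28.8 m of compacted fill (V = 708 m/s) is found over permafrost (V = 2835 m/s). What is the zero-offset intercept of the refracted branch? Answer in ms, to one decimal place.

78.8 ms

tᵢ = 2h·√(V₂²−V₁²)/(V₁V₂).
√(V₂²−V₁²) = √(2835²−708²) = 2745.2 m/s.
tᵢ = 2·28.8·2745.2/(708·2835) = 0.07878 s.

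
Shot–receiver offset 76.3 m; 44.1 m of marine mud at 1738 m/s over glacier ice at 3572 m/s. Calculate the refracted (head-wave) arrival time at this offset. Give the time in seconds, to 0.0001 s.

0.0657 s

θ_c = arcsin(V₁/V₂) = arcsin(1738/3572) = 29.11°, cos θ_c = 0.8736.
Intercept time tᵢ = 2h cos θ_c / V₁ = 2·44.1·0.8736/1738 = 0.04434 s.
t = x/V₂ + tᵢ = 76.3/3572 + 0.04434 = 0.06570 s.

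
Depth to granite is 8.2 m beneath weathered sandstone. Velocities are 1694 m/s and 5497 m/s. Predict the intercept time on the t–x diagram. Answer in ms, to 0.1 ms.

9.2 ms

tᵢ = 2h·√(V₂²−V₁²)/(V₁V₂).
√(V₂²−V₁²) = √(5497²−1694²) = 5229.5 m/s.
tᵢ = 2·8.2·5229.5/(1694·5497) = 0.00921 s.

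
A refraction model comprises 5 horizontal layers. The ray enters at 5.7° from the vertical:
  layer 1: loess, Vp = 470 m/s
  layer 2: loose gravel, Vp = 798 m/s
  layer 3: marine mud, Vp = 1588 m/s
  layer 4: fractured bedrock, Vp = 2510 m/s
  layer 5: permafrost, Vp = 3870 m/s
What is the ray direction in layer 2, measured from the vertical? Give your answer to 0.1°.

Ray parameter p = sin 5.7° / 470 = 2.1132e-04 s/m.
sin θ_2 = p·V_2 = 2.1132e-04 × 798 = 0.1686.
θ_2 = arcsin 0.1686 = 9.71°.

9.7°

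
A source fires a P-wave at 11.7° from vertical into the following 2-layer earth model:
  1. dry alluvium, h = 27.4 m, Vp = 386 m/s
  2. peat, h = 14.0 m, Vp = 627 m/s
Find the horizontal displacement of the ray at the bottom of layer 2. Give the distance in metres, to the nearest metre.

11 m

Ray parameter p = sin 11.7° / 386 m/s = 5.2536e-04 s/m.
Layer 1: θ = 11.70°; offset = 27.4·tan 11.70° = 5.674 m.
Layer 2: sin θ = p·627 = 0.3294 → θ = 19.23°; offset = 14.0·tan 19.23° = 4.884 m.
Summing the layer offsets gives 10.558 m.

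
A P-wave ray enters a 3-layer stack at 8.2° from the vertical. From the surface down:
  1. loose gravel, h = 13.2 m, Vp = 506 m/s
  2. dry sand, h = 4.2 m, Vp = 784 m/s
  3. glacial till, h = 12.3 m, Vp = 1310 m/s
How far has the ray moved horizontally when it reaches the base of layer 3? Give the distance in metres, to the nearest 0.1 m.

7.7 m

Apply Snell's law at each interface; in layer i the horizontal offset is hᵢ·tan θᵢ.
Layer 1: θ = 8.20°; offset = 13.2·tan 8.20° = 1.902 m.
Layer 2: sin θ = 784·sin 8.2°/506 = 0.2210, θ = 12.77°; offset = 4.2·tan 12.77° = 0.952 m.
Layer 3: sin θ = 1310·sin 8.2°/506 = 0.3693, θ = 21.67°; offset = 12.3·tan 21.67° = 4.887 m.
Summing the layer offsets gives 7.741 m.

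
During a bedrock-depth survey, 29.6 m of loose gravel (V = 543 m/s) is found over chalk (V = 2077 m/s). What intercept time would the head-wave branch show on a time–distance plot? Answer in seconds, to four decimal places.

0.1052 s

tᵢ = 2h·√(V₂²−V₁²)/(V₁V₂).
√(V₂²−V₁²) = √(2077²−543²) = 2004.8 m/s.
tᵢ = 2·29.6·2004.8/(543·2077) = 0.10523 s.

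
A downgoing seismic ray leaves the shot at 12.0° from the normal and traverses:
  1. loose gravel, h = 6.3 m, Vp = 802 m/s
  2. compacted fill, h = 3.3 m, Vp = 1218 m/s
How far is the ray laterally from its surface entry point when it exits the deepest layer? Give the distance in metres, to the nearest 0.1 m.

2.4 m

Apply Snell's law at each interface; in layer i the horizontal offset is hᵢ·tan θᵢ.
Layer 1: θ = 12.00°; offset = 6.3·tan 12.00° = 1.339 m.
Layer 2: sin θ = 1218·sin 12.0°/802 = 0.3158, θ = 18.41°; offset = 3.3·tan 18.41° = 1.098 m.
Summing the layer offsets gives 2.437 m.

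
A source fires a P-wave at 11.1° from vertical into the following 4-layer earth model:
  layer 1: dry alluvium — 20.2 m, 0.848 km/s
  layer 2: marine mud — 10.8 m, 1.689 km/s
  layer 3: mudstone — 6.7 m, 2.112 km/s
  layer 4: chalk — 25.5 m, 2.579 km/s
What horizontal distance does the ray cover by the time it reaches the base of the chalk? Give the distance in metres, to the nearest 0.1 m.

Ray parameter p = sin 11.1° / 0.848 km/s = 2.2703e-01 s/km.
Layer 1: θ = 11.10°; offset = 20.2·tan 11.10° = 3.963 m.
Layer 2: sin θ = p·1.689 = 0.3835 → θ = 22.55°; offset = 10.8·tan 22.55° = 4.484 m.
Layer 3: sin θ = p·2.112 = 0.4795 → θ = 28.65°; offset = 6.7·tan 28.65° = 3.661 m.
Layer 4: sin θ = p·2.579 = 0.5855 → θ = 35.84°; offset = 25.5·tan 35.84° = 18.418 m.
Σ offsets = 30.526 m.

30.5 m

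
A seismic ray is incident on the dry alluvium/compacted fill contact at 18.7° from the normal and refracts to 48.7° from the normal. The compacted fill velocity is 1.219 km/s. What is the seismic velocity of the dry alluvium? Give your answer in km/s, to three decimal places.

Snell's law: sin 18.7°/V₁ = sin 48.7°/V₂.
V₁ = V₂·sin 18.7°/sin 48.7° = 1.219 × 0.4268 = 0.520 km/s.

0.520 km/s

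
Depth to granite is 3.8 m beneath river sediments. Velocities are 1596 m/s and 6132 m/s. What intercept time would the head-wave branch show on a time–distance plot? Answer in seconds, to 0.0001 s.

tᵢ = 2h·√(V₂²−V₁²)/(V₁V₂).
√(V₂²−V₁²) = √(6132²−1596²) = 5920.7 m/s.
tᵢ = 2·3.8·5920.7/(1596·6132) = 0.00460 s.

0.0046 s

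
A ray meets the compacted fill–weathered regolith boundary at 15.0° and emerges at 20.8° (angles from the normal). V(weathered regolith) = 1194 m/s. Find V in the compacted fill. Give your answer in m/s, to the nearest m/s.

870 m/s

sin 15.0° = 0.2588; sin 20.8° = 0.3551.
V₁ = V₂·(sin θ₁/sin θ₂) = 1194·(0.2588/0.3551) = 870.24 m/s.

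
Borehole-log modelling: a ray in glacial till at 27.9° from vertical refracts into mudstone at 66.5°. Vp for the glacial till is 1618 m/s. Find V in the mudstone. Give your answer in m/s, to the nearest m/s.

3171 m/s

sin 27.9° = 0.4679; sin 66.5° = 0.9171.
V₂ = V₁·(sin θ₂/sin θ₁) = 1618·(0.9171/0.4679) = 3171.00 m/s.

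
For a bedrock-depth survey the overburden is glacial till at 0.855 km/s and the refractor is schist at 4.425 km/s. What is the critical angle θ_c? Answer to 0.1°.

11.1°

At critical incidence the refracted ray runs along the interface (θ₂ = 90°), so sin θ_c = V₁/V₂.
θ_c = arcsin(0.855/4.425) = arcsin 0.1932 = 11.14°.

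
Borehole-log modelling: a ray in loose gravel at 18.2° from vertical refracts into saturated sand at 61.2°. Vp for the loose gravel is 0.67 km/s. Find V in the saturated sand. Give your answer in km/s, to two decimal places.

1.88 km/s

Snell's law: sin 18.2°/V₁ = sin 61.2°/V₂.
V₂ = V₁·sin 61.2°/sin 18.2° = 0.67 × 2.8057 = 1.88 km/s.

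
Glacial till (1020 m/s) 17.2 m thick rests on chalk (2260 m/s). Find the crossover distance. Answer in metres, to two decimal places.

55.95 m

x_cross = 2h·√((V₂+V₁)/(V₂−V₁)).
(V₂+V₁)/(V₂−V₁) = (2260+1020)/(2260−1020) = 2.6452; √ = 1.6264.
x_cross = 2·17.2·1.6264 = 55.95 m.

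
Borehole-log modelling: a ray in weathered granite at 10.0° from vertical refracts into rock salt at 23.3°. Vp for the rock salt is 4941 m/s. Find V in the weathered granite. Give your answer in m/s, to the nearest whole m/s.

sin 10.0° = 0.1736; sin 23.3° = 0.3955.
V₁ = V₂·(sin θ₁/sin θ₂) = 4941·(0.1736/0.3955) = 2169.15 m/s.

2169 m/s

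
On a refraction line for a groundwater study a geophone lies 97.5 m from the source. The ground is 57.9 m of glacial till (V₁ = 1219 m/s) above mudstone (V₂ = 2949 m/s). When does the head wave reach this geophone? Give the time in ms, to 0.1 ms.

t = x/V₂ + 2h·√(V₂²−V₁²)/(V₁V₂).
√(V₂²−V₁²) = √(2949²−1219²) = 2685.3 m/s; delay term = 2·57.9·2685.3/(1219·2949) = 0.08650 s.
t = 97.5/2949 + 0.08650 = 0.11956 s.

119.6 ms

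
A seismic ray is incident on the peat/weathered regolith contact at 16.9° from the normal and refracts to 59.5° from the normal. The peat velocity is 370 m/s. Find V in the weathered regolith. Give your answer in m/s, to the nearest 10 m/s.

sin 16.9° = 0.2907; sin 59.5° = 0.8616.
V₂ = V₁·(sin θ₂/sin θ₁) = 370·(0.8616/0.2907) = 1096.66 m/s.

1100 m/s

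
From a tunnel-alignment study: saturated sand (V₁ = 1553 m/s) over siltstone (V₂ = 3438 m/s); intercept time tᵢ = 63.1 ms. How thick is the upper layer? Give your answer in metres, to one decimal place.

54.9 m

θ_c = arcsin(1553/3438) = 26.85°; cos θ_c = 0.8922.
tᵢ = 2h cos θ_c/V₁ ⇒ h = tᵢ·V₁/(2 cos θ_c) = 0.0631·1553/(2·0.8922) = 54.92 m.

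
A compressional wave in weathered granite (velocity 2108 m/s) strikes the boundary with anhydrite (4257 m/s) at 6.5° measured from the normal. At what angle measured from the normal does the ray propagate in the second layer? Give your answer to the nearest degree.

sin θ₁/V₁ = sin θ₂/V₂ ⇒ sin θ₂ = 4257·sin 6.5°/2108 = 4257·0.1132/2108 = 0.2286.
θ₂ = sin⁻¹(0.2286) = 13.22° (from vertical).

13°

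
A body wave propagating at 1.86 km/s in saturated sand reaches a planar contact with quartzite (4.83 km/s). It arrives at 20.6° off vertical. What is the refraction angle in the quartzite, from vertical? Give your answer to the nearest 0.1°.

66.0°

Snell's law: sin θ₂ = (V₂/V₁)·sin θ₁ = (4.83/1.86)·sin 20.6° = 0.9137.
θ₂ = sin⁻¹(0.9137) = 66.02° (from vertical).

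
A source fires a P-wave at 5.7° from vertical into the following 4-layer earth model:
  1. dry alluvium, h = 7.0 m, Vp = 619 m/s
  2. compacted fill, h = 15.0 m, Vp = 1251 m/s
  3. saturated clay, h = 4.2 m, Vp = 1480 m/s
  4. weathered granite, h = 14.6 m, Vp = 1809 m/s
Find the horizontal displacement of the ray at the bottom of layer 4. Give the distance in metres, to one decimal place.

Ray parameter p = sin 5.7° / 619 m/s = 1.6045e-04 s/m.
Layer 1: θ = 5.70°; offset = 7.0·tan 5.70° = 0.699 m.
Layer 2: sin θ = p·1251 = 0.2007 → θ = 11.58°; offset = 15.0·tan 11.58° = 3.073 m.
Layer 3: sin θ = p·1480 = 0.2375 → θ = 13.74°; offset = 4.2·tan 13.74° = 1.027 m.
Layer 4: sin θ = p·1809 = 0.2903 → θ = 16.87°; offset = 14.6·tan 16.87° = 4.428 m.
Total horizontal offset = 9.227 m.

9.2 m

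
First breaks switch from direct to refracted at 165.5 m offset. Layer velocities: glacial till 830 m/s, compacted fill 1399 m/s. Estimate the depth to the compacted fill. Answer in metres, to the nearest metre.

42 m

x_cross = 2h·√((V₂+V₁)/(V₂−V₁)) → h = x_cross / (2·√((V₂+V₁)/(V₂−V₁))).
√((V₂+V₁)/(V₂−V₁)) = √((1399+830)/(1399−830)) = 1.9792.
h = 165.5 / (2·1.9792) = 41.81 m.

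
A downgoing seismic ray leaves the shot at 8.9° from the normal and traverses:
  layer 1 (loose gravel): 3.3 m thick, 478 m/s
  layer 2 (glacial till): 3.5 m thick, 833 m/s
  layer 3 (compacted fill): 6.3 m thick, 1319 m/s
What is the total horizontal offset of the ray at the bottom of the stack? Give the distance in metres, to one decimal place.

p = sin θ₁/V₁ = sin 8.9°/478 = 3.2366e-04 s/m is conserved through the stack.
Layer 1: θ = 8.90°; offset = 3.3·tan 8.90° = 0.517 m.
Layer 2: sin θ = p·833 = 0.2696 → θ = 15.64°; offset = 3.5·tan 15.64° = 0.980 m.
Layer 3: sin θ = p·1319 = 0.4269 → θ = 25.27°; offset = 6.3·tan 25.27° = 2.974 m.
Total horizontal offset = 4.471 m.

4.5 m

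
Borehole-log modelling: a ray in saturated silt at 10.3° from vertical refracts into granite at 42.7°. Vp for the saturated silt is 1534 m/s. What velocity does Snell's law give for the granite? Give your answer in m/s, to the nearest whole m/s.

5818 m/s

Snell's law: sin 10.3°/V₁ = sin 42.7°/V₂.
V₂ = V₁·sin 42.7°/sin 10.3° = 1534 × 3.7928 = 5818.14 m/s.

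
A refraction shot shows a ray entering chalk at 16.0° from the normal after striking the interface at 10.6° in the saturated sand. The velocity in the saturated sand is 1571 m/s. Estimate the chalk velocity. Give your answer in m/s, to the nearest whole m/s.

sin 10.6° = 0.1840; sin 16.0° = 0.2756.
V₂ = V₁·(sin θ₂/sin θ₁) = 1571·(0.2756/0.1840) = 2354.03 m/s.

2354 m/s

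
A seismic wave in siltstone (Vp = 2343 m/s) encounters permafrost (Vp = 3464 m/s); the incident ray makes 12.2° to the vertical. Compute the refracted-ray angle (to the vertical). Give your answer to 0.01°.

sin θ₁/V₁ = sin θ₂/V₂ ⇒ sin θ₂ = 3464·sin 12.2°/2343 = 3464·0.2113/2343 = 0.3124.
θ₂ = arcsin 0.3124 = 18.21° from the normal.

18.21°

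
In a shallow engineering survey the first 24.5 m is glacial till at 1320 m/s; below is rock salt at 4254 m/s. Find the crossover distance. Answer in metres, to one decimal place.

θ_c = arcsin(1320/4254) = 18.08°, so cos θ_c = 0.9506 and tᵢ = 2h cos θ_c/V₁ = 0.0353 s.
At crossover x/V₁ = x/V₂ + tᵢ ⇒ x = tᵢ/(1/V₁ − 1/V₂) = 0.03529/(7.5758e-04 − 2.3507e-04) = 67.54 m.

67.5 m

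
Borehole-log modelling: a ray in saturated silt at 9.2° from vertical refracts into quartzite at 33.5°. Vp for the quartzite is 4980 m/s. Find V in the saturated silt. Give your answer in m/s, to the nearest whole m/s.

sin 9.2° = 0.1599; sin 33.5° = 0.5519.
V₁ = V₂·(sin θ₁/sin θ₂) = 4980·(0.1599/0.5519) = 1442.57 m/s.

1443 m/s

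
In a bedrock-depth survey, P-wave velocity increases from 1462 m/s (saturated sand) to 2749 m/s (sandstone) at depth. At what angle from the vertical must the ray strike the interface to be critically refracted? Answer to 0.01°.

32.13°

At critical incidence the refracted ray runs along the interface (θ₂ = 90°), so sin θ_c = V₁/V₂.
θ_c = arcsin(1462/2749) = arcsin 0.5318 = 32.13°.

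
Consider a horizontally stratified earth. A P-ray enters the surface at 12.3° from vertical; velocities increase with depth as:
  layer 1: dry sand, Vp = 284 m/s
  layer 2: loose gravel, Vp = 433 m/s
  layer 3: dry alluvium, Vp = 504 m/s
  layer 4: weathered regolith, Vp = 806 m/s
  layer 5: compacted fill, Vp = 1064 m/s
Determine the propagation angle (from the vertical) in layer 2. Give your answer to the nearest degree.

19°

Ray parameter p = sin 12.3° / 284 = 7.5011e-04 s/m.
sin θ_2 = p·V_2 = 7.5011e-04 × 433 = 0.3248.
θ_2 = arcsin 0.3248 = 18.95°.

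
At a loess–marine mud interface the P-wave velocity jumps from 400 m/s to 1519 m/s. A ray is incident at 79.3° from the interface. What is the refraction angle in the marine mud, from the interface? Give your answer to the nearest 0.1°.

45.2°

Angle from the normal: 90° − 79.3° = 10.7°.
sin θ₁/V₁ = sin θ₂/V₂ ⇒ sin θ₂ = 1519·sin 10.7°/400 = 1519·0.1857/400 = 0.7051.
θ₂ = sin⁻¹(0.7051) = 44.84° (from vertical).
From the interface: 90° − 44.84° = 45.16°.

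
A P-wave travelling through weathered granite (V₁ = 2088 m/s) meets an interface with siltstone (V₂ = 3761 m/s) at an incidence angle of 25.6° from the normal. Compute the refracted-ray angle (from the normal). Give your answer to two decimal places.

sin θ₁/V₁ = sin θ₂/V₂ ⇒ sin θ₂ = 3761·sin 25.6°/2088 = 3761·0.4321/2088 = 0.7783.
θ₂ = sin⁻¹(0.7783) = 51.10° (from vertical).

51.10°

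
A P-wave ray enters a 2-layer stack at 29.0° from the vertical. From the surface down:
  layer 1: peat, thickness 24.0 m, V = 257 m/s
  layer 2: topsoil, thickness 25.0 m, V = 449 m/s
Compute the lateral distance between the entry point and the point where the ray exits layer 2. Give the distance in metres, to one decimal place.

Apply Snell's law at each interface; in layer i the horizontal offset is hᵢ·tan θᵢ.
Layer 1: θ = 29.00°; offset = 24.0·tan 29.00° = 13.303 m.
Layer 2: sin θ = 449·sin 29.0°/257 = 0.8470, θ = 57.89°; offset = 25.0·tan 57.89° = 39.833 m.
Σ offsets = 53.137 m.

53.1 m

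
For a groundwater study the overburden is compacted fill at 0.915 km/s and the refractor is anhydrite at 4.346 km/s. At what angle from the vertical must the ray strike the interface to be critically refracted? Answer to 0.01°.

12.15°

At critical incidence the refracted ray runs along the interface (θ₂ = 90°), so sin θ_c = V₁/V₂.
θ_c = arcsin(0.915/4.346) = arcsin 0.2105 = 12.15°.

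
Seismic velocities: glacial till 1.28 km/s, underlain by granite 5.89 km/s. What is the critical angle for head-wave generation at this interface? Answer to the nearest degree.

13°

At critical incidence the refracted ray runs along the interface (θ₂ = 90°), so sin θ_c = V₁/V₂.
θ_c = arcsin(1.28/5.89) = arcsin 0.2173 = 12.55°.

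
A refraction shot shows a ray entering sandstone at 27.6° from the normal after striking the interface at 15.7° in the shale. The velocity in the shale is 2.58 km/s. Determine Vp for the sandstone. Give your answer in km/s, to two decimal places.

4.42 km/s

sin 15.7° = 0.2706; sin 27.6° = 0.4633.
V₂ = V₁·(sin θ₂/sin θ₁) = 2.58·(0.4633/0.2706) = 4.42 km/s.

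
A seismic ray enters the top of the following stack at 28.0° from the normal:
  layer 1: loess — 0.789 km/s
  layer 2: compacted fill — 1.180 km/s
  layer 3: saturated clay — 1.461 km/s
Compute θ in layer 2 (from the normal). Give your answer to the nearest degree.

Ray parameter p = sin 28.0° / 0.789 = 5.9502e-01 s/km.
sin θ_2 = p·V_2 = 5.9502e-01 × 1.180 = 0.7021.
θ_2 = 44.60° from the vertical.

45°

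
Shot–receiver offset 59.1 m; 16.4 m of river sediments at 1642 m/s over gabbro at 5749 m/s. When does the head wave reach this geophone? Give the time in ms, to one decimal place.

θ_c = arcsin(V₁/V₂) = arcsin(1642/5749) = 16.60°, cos θ_c = 0.9583.
Intercept time tᵢ = 2h cos θ_c / V₁ = 2·16.4·0.9583/1642 = 0.01914 s.
t = x/V₂ + tᵢ = 59.1/5749 + 0.01914 = 0.02942 s.

29.4 ms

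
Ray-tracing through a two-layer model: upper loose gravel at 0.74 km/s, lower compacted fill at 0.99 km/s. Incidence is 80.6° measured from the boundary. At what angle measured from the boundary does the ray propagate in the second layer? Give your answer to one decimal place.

77.4°

Angle from the normal: 90° − 80.6° = 9.4°.
Snell's law: sin θ₂ = (V₂/V₁)·sin θ₁ = (0.99/0.74)·sin 9.4° = 0.2185.
θ₂ = sin⁻¹(0.2185) = 12.62° (from vertical).
From the interface: 90° − 12.62° = 77.38°.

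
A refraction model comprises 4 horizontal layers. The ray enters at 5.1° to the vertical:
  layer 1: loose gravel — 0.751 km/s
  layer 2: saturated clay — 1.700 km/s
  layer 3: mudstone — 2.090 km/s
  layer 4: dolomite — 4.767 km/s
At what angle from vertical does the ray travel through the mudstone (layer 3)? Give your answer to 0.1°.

14.3°

Ray parameter p = sin 5.1° / 0.751 = 1.1837e-01 s/km.
sin θ_3 = p·V_3 = 1.1837e-01 × 2.090 = 0.2474.
θ_3 = arcsin 0.2474 = 14.32°.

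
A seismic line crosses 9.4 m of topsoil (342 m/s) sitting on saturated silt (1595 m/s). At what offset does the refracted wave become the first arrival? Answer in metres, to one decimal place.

23.4 m

θ_c = arcsin(342/1595) = 12.38°, so cos θ_c = 0.9767 and tᵢ = 2h cos θ_c/V₁ = 0.0537 s.
At crossover x/V₁ = x/V₂ + tᵢ ⇒ x = tᵢ/(1/V₁ − 1/V₂) = 0.05369/(2.9240e-03 − 6.2696e-04) = 23.37 m.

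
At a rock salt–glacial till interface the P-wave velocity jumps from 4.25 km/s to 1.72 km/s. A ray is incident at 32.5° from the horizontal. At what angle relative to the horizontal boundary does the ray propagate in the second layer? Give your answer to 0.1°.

70.0°

Angle from the normal: 90° − 32.5° = 57.5°.
Snell's law: sin θ₂ = (V₂/V₁)·sin θ₁ = (1.72/4.25)·sin 57.5° = 0.3413.
θ₂ = sin⁻¹(0.3413) = 19.96° (from vertical).
From the interface: 90° − 19.96° = 70.04°.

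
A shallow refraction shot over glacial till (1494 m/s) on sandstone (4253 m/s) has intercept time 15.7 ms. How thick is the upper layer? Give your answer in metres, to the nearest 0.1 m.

12.5 m

θ_c = arcsin(1494/4253) = 20.57°; cos θ_c = 0.9363.
tᵢ = 2h cos θ_c/V₁ ⇒ h = tᵢ·V₁/(2 cos θ_c) = 0.0157·1494/(2·0.9363) = 12.53 m.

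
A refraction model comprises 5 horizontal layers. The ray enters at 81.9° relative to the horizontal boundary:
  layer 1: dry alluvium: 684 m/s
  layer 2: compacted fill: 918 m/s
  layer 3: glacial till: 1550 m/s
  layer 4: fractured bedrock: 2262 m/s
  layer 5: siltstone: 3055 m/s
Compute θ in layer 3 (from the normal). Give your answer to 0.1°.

18.6°

From the normal: θ₁ = 90° − 81.9° = 8.1°.
Snell's law across each interface conserves sin θ / V, so sin θ_3 = V_3·sin θ₁/V₁.
sin θ_3 = 1550 × sin 8.1° / 684 = 0.3193.
θ_3 = arcsin 0.3193 = 18.62°.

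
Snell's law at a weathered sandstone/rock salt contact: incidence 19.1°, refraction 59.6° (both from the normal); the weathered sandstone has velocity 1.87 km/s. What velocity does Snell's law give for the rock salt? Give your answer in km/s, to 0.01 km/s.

sin 19.1° = 0.3272; sin 59.6° = 0.8625.
V₂ = V₁·(sin θ₂/sin θ₁) = 1.87·(0.8625/0.3272) = 4.93 km/s.

4.93 km/s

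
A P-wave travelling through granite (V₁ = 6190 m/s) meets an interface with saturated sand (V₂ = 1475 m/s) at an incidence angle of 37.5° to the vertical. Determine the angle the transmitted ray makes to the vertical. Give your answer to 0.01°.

sin θ₁/V₁ = sin θ₂/V₂ ⇒ sin θ₂ = 1475·sin 37.5°/6190 = 1475·0.6088/6190 = 0.1451.
θ₂ = sin⁻¹(0.1451) = 8.34° (from vertical).

8.34°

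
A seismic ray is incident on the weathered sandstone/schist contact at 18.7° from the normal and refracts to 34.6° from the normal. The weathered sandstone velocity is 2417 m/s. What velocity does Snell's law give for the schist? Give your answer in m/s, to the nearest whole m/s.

Snell's law: sin 18.7°/V₁ = sin 34.6°/V₂.
V₂ = V₁·sin 34.6°/sin 18.7° = 2417 × 1.7711 = 4280.79 m/s.

4281 m/s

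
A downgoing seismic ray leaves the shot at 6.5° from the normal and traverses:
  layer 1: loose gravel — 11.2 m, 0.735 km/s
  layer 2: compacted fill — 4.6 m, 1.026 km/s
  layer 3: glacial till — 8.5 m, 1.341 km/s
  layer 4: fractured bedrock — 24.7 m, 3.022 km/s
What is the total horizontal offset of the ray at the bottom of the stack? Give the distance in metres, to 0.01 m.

16.80 m

Apply Snell's law at each interface; in layer i the horizontal offset is hᵢ·tan θᵢ.
Layer 1: θ = 6.50°; offset = 11.2·tan 6.50° = 1.2761 m.
Layer 2: sin θ = 1.026·sin 6.5°/0.735 = 0.1580, θ = 9.09°; offset = 4.6·tan 9.09° = 0.7362 m.
Layer 3: sin θ = 1.341·sin 6.5°/0.735 = 0.2065, θ = 11.92°; offset = 8.5·tan 11.92° = 1.7943 m.
Layer 4: sin θ = 3.022·sin 6.5°/0.735 = 0.4654, θ = 27.74°; offset = 24.7·tan 27.74° = 12.9892 m.
Σ offsets = 16.7957 m.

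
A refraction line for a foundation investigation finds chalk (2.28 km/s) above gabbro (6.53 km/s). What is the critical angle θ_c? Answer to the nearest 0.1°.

Critical incidence: sin θ_c = V₁/V₂ = 2.28/6.53 = 0.3492.
θ_c = arcsin 0.3492 = 20.44°.

20.4°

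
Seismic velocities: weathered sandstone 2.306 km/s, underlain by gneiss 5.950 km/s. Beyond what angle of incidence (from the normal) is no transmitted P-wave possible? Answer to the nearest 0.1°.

22.8°

Critical incidence: sin θ_c = V₁/V₂ = 2.306/5.950 = 0.3876.
θ_c = arcsin 0.3876 = 22.80°.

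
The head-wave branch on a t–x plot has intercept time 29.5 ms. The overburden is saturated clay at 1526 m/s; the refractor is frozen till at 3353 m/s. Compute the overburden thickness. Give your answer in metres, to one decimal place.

25.3 m

θ_c = arcsin(1526/3353) = 27.07°; cos θ_c = 0.8904.
tᵢ = 2h cos θ_c/V₁ ⇒ h = tᵢ·V₁/(2 cos θ_c) = 0.0295·1526/(2·0.8904) = 25.28 m.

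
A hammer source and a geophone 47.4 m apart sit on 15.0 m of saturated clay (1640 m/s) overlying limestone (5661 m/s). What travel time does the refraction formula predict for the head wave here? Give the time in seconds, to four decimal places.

0.0259 s

θ_c = arcsin(V₁/V₂) = arcsin(1640/5661) = 16.84°, cos θ_c = 0.9571.
Intercept time tᵢ = 2h cos θ_c / V₁ = 2·15.0·0.9571/1640 = 0.01751 s.
t = x/V₂ + tᵢ = 47.4/5661 + 0.01751 = 0.02588 s.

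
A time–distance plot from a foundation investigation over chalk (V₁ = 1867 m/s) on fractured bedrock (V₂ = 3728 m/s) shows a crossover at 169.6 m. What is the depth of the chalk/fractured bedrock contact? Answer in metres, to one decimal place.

48.9 m

h = (x_cross/2)·√((V₂−V₁)/(V₂+V₁)).
(V₂−V₁)/(V₂+V₁) = (3728−1867)/(3728+1867) = 0.3326; √ = 0.5767.
h = (169.6/2)·0.5767 = 48.91 m.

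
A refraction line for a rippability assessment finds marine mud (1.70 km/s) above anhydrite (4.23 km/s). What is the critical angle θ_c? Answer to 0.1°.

23.7°

At critical incidence the refracted ray runs along the interface (θ₂ = 90°), so sin θ_c = V₁/V₂.
θ_c = arcsin(1.70/4.23) = arcsin 0.4019 = 23.70°.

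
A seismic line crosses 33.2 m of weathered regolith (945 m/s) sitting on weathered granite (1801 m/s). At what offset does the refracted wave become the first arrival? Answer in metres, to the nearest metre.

x_cross = 2h·√((V₂+V₁)/(V₂−V₁)).
(V₂+V₁)/(V₂−V₁) = (1801+945)/(1801−945) = 3.2079; √ = 1.7911.
x_cross = 2·33.2·1.7911 = 118.93 m.

119 m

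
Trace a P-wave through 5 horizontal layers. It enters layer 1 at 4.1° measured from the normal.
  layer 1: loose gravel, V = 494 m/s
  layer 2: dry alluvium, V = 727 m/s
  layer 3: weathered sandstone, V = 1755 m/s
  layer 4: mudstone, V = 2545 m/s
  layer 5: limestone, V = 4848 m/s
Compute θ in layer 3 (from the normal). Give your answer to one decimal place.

Snell's law across each interface conserves sin θ / V, so sin θ_3 = V_3·sin θ₁/V₁.
sin θ_3 = 1755 × sin 4.1° / 494 = 0.2540.
θ_3 = arcsin 0.2540 = 14.71°.

14.7°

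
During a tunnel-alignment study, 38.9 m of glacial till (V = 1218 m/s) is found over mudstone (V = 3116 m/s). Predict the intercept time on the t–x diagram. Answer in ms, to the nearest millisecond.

59 ms

θ_c = arcsin(V₁/V₂) = arcsin(1218/3116) = 23.01°; cos θ_c = 0.9204.
tᵢ = 2h·cos θ_c / V₁ = 2·38.9·0.9204 / 1218 = 0.05879 s.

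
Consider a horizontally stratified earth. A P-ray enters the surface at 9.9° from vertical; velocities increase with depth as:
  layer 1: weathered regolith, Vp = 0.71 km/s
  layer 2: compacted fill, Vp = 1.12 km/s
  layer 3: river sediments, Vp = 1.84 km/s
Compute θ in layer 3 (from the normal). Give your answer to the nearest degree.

Ray parameter p = sin 9.9° / 0.71 = 2.4215e-01 s/km.
sin θ_3 = p·V_3 = 2.4215e-01 × 1.84 = 0.4456.
θ_3 = 26.46° from the vertical.

26°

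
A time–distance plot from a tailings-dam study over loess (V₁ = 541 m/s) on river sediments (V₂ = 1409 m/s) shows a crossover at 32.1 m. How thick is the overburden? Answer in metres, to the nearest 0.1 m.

10.7 m

h = (x_cross/2)·√((V₂−V₁)/(V₂+V₁)).
(V₂−V₁)/(V₂+V₁) = (1409−541)/(1409+541) = 0.4451; √ = 0.6672.
h = (32.1/2)·0.6672 = 10.71 m.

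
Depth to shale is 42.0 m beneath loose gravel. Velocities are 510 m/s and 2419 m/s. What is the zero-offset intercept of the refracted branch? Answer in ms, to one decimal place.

tᵢ = 2h·√(V₂²−V₁²)/(V₁V₂).
√(V₂²−V₁²) = √(2419²−510²) = 2364.6 m/s.
tᵢ = 2·42.0·2364.6/(510·2419) = 0.16100 s.

161.0 ms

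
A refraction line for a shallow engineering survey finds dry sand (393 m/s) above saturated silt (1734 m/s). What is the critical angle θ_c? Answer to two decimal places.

13.10°

Critical incidence: sin θ_c = V₁/V₂ = 393/1734 = 0.2266.
θ_c = arcsin 0.2266 = 13.10°.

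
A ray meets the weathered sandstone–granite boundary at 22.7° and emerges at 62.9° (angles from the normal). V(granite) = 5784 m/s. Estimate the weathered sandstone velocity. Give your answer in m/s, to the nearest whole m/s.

2507 m/s

sin 22.7° = 0.3859; sin 62.9° = 0.8902.
V₁ = V₂·(sin θ₁/sin θ₂) = 5784·(0.3859/0.8902) = 2507.36 m/s.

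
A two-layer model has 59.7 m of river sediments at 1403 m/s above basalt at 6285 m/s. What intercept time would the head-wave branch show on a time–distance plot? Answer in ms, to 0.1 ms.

θ_c = arcsin(V₁/V₂) = arcsin(1403/6285) = 12.90°; cos θ_c = 0.9748.
tᵢ = 2h·cos θ_c / V₁ = 2·59.7·0.9748 / 1403 = 0.08296 s.

83.0 ms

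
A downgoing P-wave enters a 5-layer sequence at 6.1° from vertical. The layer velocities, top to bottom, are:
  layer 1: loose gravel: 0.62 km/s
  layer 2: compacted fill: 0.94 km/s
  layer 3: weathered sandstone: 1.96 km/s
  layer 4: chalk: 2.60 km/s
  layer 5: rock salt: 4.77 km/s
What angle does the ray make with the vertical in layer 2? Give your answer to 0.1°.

Ray parameter p = sin 6.1° / 0.62 = 1.7139e-01 s/km.
sin θ_2 = p·V_2 = 1.7139e-01 × 0.94 = 0.1611.
θ_2 = arcsin 0.1611 = 9.27°.

9.3°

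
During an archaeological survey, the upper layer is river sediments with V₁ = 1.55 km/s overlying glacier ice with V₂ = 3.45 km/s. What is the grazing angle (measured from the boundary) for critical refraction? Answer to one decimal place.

At critical incidence the refracted ray runs along the interface (θ₂ = 90°), so sin θ_c = V₁/V₂.
θ_c = arcsin(1.55/3.45) = arcsin 0.4493 = 26.70°.
Measured from the interface: 90° − 26.70° = 63.30°.

63.3°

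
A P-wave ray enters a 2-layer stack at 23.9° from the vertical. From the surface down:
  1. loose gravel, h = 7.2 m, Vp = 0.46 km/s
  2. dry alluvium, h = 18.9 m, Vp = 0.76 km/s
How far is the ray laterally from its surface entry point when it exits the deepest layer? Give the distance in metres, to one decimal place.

Ray parameter p = sin 23.9° / 0.46 km/s = 8.8074e-01 s/km.
Layer 1: θ = 23.90°; offset = 7.2·tan 23.90° = 3.191 m.
Layer 2: sin θ = p·0.76 = 0.6694 → θ = 42.02°; offset = 18.9·tan 42.02° = 17.028 m.
Total horizontal offset = 20.219 m.

20.2 m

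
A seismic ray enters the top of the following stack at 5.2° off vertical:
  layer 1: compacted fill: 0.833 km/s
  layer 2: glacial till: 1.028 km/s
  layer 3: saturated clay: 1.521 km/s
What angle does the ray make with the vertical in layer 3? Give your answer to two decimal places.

Ray parameter p = sin 5.2° / 0.833 = 1.0880e-01 s/km.
sin θ_3 = p·V_3 = 1.0880e-01 × 1.521 = 0.1655.
θ_3 = 9.53° from the vertical.

9.53°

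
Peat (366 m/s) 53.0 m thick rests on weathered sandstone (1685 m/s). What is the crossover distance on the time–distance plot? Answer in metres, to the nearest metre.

132 m

θ_c = arcsin(366/1685) = 12.55°, so cos θ_c = 0.9761 and tᵢ = 2h cos θ_c/V₁ = 0.2827 s.
At crossover x/V₁ = x/V₂ + tᵢ ⇒ x = tᵢ/(1/V₁ − 1/V₂) = 0.28270/(2.7322e-03 − 5.9347e-04) = 132.18 m.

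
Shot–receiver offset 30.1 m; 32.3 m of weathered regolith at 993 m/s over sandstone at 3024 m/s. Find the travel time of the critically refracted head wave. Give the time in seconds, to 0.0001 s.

0.0714 s

θ_c = arcsin(V₁/V₂) = arcsin(993/3024) = 19.17°, cos θ_c = 0.9445.
Intercept time tᵢ = 2h cos θ_c / V₁ = 2·32.3·0.9445/993 = 0.06145 s.
t = x/V₂ + tᵢ = 30.1/3024 + 0.06145 = 0.07140 s.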